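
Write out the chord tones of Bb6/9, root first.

Bb  D  F  G  C

Bb6/9: six-nine on Bb.
Bb — root
D — major 3rd
F — perfect 5th
G — major 6th
C — major 9th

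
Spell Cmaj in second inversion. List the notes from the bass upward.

G, C, E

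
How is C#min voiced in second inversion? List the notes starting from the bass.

C#min = C#–E–G#; second inversion → fifth (G#) lowest.

G#, C#, E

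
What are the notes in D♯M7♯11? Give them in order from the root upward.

Root D#, quality major seventh sharp eleven:
- root: D#
- major 3rd: F##
- perfect 5th: A#
- major 7th: C##
- augmented 11th: G##

D# F## A# C## G##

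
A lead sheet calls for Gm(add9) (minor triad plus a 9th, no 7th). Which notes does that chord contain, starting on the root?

G B♭ D A

Root G, quality minor added-ninth:
G — root
B♭ — minor 3rd
D — perfect 5th
A — major 9th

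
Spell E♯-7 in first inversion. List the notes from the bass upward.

G#  B#  D#  E#

E♯-7 = E#–G#–B#–D#; first inversion → third (G#) lowest.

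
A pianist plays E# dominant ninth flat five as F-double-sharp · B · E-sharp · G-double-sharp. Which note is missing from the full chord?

E# dominant ninth flat five = E-sharp, G-double-sharp, B, D-sharp, F-double-sharp. The voicing lacks the 7th (minor 7th), D-sharp.

D-sharp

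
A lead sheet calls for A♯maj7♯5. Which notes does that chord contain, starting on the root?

A#, C##, E##, G##

Root A#, quality augmented major seventh:
Root: A#
Major 3rd (3rd): C##
Augmented 5th (5th): E##
Major 7th (7th): G##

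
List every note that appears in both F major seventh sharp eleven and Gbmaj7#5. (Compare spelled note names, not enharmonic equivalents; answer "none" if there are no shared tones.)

F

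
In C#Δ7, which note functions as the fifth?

G#

Root of C#Δ7 = C#. The 5th is a perfect 5th: C# up a perfect 5th → G#.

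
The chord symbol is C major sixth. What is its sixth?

A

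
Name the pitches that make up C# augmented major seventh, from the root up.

Root C-sharp, quality augmented major seventh:
- root: C-sharp
- major 3rd: E-sharp
- augmented 5th: G-double-sharp
- major 7th: B-sharp

C-sharp, E-sharp, G-double-sharp, B-sharp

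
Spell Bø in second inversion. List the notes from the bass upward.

F A B D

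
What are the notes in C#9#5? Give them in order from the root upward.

Root C♯, quality dominant ninth sharp five:
- root: C♯
- major 3rd: E♯
- augmented 5th: G𝄪
- minor 7th: B
- major 9th: D♯

C♯ E♯ G𝄪 B D♯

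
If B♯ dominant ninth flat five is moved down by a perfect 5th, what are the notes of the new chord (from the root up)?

E-sharp G-double-sharp B D-sharp F-double-sharp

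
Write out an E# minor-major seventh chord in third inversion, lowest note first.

E# minor-major seventh = E#–G#–B#–D##; third inversion → seventh (D##) lowest.

D## – E# – G# – B#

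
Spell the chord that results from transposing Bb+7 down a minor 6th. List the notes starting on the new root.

D  F#  A#  C

Bb down a minor 6th → D. New chord: D augmented seventh.
root → D
3rd (major 3rd) → F#
5th (augmented 5th) → A#
7th (minor 7th) → C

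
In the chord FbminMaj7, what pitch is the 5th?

FbminMaj7 is built on Fb; its 5th is a perfect 5th above the root.
A fifth above F uses the letter C, and the perfect 5th above Fb is Cb.

Cb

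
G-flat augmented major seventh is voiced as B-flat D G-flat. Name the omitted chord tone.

F

G-flat augmented major seventh = G-flat, B-flat, D, F. The voicing lacks the 7th (major 7th), F.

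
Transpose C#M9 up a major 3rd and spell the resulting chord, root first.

E# G## B# D## F##

A major 3rd up from C# is E#, so the new chord is E# major ninth.
E# — root
G## — major 3rd
B# — perfect 5th
D## — major 7th
F## — major 9th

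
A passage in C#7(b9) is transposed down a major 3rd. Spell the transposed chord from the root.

A – C# – E – G – Bb

Transposed root: C# → A (major 3rd down). So we spell A dominant seventh flat nine:
Root: A
Major 3rd (3rd): C#
Perfect 5th (5th): E
Minor 7th (7th): G
Minor 9th (9th): Bb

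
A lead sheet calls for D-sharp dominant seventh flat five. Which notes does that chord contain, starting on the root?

D-sharp dominant seventh flat five is a dominant seventh flat five built on D-sharp.
- root: D-sharp
- major 3rd: F-double-sharp
- diminished 5th: A
- minor 7th: C-sharp

D-sharp – F-double-sharp – A – C-sharp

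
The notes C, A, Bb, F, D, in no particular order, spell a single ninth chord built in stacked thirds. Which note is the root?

Bb

Stacking in thirds gives Bb – D – F – A – C, so Bb is the root — Bb major ninth.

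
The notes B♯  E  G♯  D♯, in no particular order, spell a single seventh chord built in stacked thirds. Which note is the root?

Arranged so that each adjacent pair is a third by letter name: E – G♯ – B♯ – D♯.
The bottom of that stack, E, is the root (this is E augmented major seventh).

E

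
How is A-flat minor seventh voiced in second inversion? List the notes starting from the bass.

E-flat, G-flat, A-flat, C-flat

In root position, A-flat minor seventh is A-flat–C-flat–E-flat–G-flat.
Second inversion puts the fifth (E-flat) in the bass.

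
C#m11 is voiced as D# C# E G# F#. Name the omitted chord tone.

B

The full C#m11 chord is C#, E, G#, B, D#, F#.
Comparing with the voicing, the minor 7th (7th) — B — is absent.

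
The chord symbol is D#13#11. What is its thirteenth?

B#

Root of D#13#11 = D#. The 13th is a major 13th: D# up a major 13th → B#.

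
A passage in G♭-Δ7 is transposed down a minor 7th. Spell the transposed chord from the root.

Ab, Cb, Eb, G

A minor 7th down from Gb is Ab, so the new chord is Ab minor-major seventh.
- root: Ab
- minor 3rd: Cb
- perfect 5th: Eb
- major 7th: G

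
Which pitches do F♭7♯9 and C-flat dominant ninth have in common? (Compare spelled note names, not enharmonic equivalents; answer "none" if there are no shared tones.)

F♭7♯9 = F♭, A♭, C♭, E𝄫, G.
C-flat dominant ninth = C♭, E♭, G♭, B𝄫, D♭.
Shared: C♭.

C♭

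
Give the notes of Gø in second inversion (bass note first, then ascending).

Db F G Bb

In root position, Gø is G–Bb–Db–F.
Second inversion puts the fifth (Db) in the bass.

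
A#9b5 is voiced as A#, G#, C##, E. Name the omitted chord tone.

B#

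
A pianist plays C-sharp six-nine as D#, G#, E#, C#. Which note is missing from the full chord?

C-sharp six-nine = C#, E#, G#, A#, D#. The voicing lacks the 6th (major 6th), A#.

A#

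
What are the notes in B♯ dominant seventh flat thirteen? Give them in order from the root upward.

Root B-sharp, quality dominant seventh flat thirteen:
- root: B-sharp
- major 3rd: D-double-sharp
- perfect 5th: F-double-sharp
- minor 7th: A-sharp
- minor 13th: G-sharp

B-sharp  D-double-sharp  F-double-sharp  A-sharp  G-sharp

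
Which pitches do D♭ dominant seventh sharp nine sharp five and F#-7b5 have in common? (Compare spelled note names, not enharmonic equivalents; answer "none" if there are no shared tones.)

A, E

D♭ dominant seventh sharp nine sharp five = D♭, F, A, C♭, E.
F#-7b5 = F♯, A, C, E.
Shared: A, E.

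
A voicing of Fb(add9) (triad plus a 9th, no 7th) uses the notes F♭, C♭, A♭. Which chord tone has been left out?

Fb(add9) = F♭, A♭, C♭, G♭. The voicing lacks the 9th (major 9th), G♭.

G♭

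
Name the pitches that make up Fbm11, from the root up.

Fbm11 is a minor eleventh built on F♭.
Root: F♭
Minor 3rd (3rd): A𝄫
Perfect 5th (5th): C♭
Minor 7th (7th): E𝄫
Major 9th (9th): G♭
Perfect 11th (11th): B𝄫

F♭, A𝄫, C♭, E𝄫, G♭, B𝄫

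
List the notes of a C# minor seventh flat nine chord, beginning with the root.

Root C-sharp, quality minor seventh flat nine:
Root: C-sharp
Minor 3rd (3rd): E
Perfect 5th (5th): G-sharp
Minor 7th (7th): B
Minor 9th (9th): D

C-sharp, E, G-sharp, B, D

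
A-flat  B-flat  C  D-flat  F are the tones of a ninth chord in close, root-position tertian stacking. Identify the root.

B-flat

Arranged so that each adjacent pair is a third by letter name: B-flat – D-flat – F – A-flat – C.
The bottom of that stack, B-flat, is the root (this is B-flat minor ninth).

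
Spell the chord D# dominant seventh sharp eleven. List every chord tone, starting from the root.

D# dominant seventh sharp eleven is a dominant seventh sharp eleven built on D-sharp.
root → D-sharp
3rd (major 3rd) → F-double-sharp
5th (perfect 5th) → A-sharp
7th (minor 7th) → C-sharp
11th (augmented 11th) → G-double-sharp

D-sharp F-double-sharp A-sharp C-sharp G-double-sharp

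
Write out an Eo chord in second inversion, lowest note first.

Bb, E, G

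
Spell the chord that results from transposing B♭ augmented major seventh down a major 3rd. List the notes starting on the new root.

Gb  Bb  D  F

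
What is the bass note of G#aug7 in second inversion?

D##

G#aug7 = G#–B#–D##–F#. Second inversion → fifth in the bass = D##.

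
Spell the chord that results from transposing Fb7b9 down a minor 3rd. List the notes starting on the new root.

Fb down a minor 3rd → Db. New chord: Db dominant seventh flat nine.
- root: Db
- major 3rd: F
- perfect 5th: Ab
- minor 7th: Cb
- minor 9th: Ebb

Db, F, Ab, Cb, Ebb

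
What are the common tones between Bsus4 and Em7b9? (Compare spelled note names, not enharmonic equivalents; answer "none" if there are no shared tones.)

B, E

Bsus4 = B, E, F#.
Em7b9 = E, G, B, D, F.
Shared: B, E.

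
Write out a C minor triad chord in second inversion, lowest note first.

G, C, E♭

In root position, C minor triad is C–E♭–G.
Second inversion puts the fifth (G) in the bass.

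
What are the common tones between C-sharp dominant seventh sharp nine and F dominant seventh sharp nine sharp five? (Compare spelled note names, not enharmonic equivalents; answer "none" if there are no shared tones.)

C-sharp G-sharp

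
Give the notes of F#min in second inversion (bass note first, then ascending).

C#, F#, A

In root position, F#min is F#–A–C#.
Second inversion puts the fifth (C#) in the bass.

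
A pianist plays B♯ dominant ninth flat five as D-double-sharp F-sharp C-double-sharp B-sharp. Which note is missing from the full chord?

A-sharp

B♯ dominant ninth flat five = B-sharp, D-double-sharp, F-sharp, A-sharp, C-double-sharp. The voicing lacks the 7th (minor 7th), A-sharp.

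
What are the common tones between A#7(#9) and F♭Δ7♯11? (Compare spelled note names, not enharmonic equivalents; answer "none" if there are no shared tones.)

none

A#7(#9): A# C## E# G# B##
F♭Δ7♯11: Fb Ab Cb Eb Bb
Common to both → none.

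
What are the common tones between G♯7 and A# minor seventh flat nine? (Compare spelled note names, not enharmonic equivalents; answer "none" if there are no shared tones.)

G♯7 = G#, B#, D#, F#.
A# minor seventh flat nine = A#, C#, E#, G#, B.
Shared: G#.

G#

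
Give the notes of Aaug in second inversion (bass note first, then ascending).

In root position, Aaug is A–C#–E#.
Second inversion puts the fifth (E#) in the bass.

E# A C#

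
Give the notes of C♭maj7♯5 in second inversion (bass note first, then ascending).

C♭maj7♯5 = Cb–Eb–G–Bb; second inversion → fifth (G) lowest.

G Bb Cb Eb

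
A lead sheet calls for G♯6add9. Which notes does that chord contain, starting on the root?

G♯6add9 is a six-nine built on G#.
G# — root
B# — major 3rd
D# — perfect 5th
E# — major 6th
A# — major 9th

G# – B# – D# – E# – A#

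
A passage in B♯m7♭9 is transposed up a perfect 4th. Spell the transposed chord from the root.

E#  G#  B#  D#  F#

Transposed root: B# → E# (perfect 4th up). So we spell E# minor seventh flat nine:
Root: E#
Minor 3rd (3rd): G#
Perfect 5th (5th): B#
Minor 7th (7th): D#
Minor 9th (9th): F#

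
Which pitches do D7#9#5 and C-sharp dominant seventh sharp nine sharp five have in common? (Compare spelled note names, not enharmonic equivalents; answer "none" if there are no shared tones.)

D7#9#5: D F# A# C E#
C-sharp dominant seventh sharp nine sharp five: C# E# G## B D##
Common to both → E#.

E#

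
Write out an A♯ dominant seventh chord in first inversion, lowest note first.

A♯ dominant seventh = A#–C##–E#–G#; first inversion → third (C##) lowest.

C## E# G# A#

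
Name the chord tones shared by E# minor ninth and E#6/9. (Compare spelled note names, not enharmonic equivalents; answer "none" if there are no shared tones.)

E# minor ninth = E#, G#, B#, D#, F##.
E#6/9 = E#, G##, B#, C##, F##.
Shared: E#, B#, F##.

E# – B# – F##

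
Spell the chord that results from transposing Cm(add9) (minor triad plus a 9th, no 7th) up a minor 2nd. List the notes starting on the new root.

Db, Fb, Ab, Eb

C up a minor 2nd → Db. New chord: Db minor added-ninth.
Db — root
Fb — minor 3rd
Ab — perfect 5th
Eb — major 9th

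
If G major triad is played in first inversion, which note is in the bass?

B

G major triad in root position is G–B–D.
First inversion places the third in the bass, which is B.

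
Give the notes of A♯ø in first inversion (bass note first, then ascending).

C#, E, G#, A#

In root position, A♯ø is A#–C#–E–G#.
First inversion puts the third (C#) in the bass.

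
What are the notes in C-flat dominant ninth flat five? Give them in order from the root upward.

Root Cb, quality dominant ninth flat five:
- root: Cb
- major 3rd: Eb
- diminished 5th: Gbb
- minor 7th: Bbb
- major 9th: Db

Cb, Eb, Gbb, Bbb, Db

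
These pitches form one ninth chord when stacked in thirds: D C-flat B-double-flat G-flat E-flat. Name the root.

C-flat

Stacking in thirds gives C-flat – E-flat – G-flat – B-double-flat – D, so C-flat is the root — C-flat dominant seventh sharp nine.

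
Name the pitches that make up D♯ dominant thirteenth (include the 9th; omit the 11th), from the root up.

D♯ dominant thirteenth is a dominant thirteenth built on D#.
Root: D#
Major 3rd (3rd): F##
Perfect 5th (5th): A#
Minor 7th (7th): C#
Major 9th (9th): E#
Major 13th (13th): B#

D#  F##  A#  C#  E#  B#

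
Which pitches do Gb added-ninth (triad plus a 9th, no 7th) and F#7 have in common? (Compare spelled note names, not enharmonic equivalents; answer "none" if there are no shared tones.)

none

Gb added-ninth: Gb Bb Db Ab
F#7: F# A# C# E
Common to both → none.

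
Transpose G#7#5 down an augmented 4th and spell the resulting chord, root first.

D, F♯, A♯, C

Transposed root: G♯ → D (augmented 4th down). So we spell D augmented seventh:
Root: D
Major 3rd (3rd): F♯
Augmented 5th (5th): A♯
Minor 7th (7th): C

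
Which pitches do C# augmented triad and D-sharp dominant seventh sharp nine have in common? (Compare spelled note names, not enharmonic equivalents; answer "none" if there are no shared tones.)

C-sharp

C# augmented triad: C-sharp E-sharp G-double-sharp
D-sharp dominant seventh sharp nine: D-sharp F-double-sharp A-sharp C-sharp E-double-sharp
Common to both → C-sharp.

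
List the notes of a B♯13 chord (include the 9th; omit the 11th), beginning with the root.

Root B♯, quality dominant thirteenth:
B♯ — root
D𝄪 — major 3rd
F𝄪 — perfect 5th
A♯ — minor 7th
C𝄪 — major 9th
G𝄪 — major 13th

B♯, D𝄪, F𝄪, A♯, C𝄪, G𝄪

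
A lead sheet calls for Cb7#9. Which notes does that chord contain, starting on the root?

Cb7#9: dominant seventh sharp nine on C♭.
- root: C♭
- major 3rd: E♭
- perfect 5th: G♭
- minor 7th: B𝄫
- augmented 9th: D

C♭ – E♭ – G♭ – B𝄫 – D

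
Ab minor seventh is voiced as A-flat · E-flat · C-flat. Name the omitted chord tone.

The full Ab minor seventh chord is A-flat, C-flat, E-flat, G-flat.
Comparing with the voicing, the minor 7th (7th) — G-flat — is absent.

G-flat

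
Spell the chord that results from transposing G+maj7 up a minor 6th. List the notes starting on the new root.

Transposed root: G → Eb (minor 6th up). So we spell Eb augmented major seventh:
root → Eb
3rd (major 3rd) → G
5th (augmented 5th) → B
7th (major 7th) → D

Eb G B D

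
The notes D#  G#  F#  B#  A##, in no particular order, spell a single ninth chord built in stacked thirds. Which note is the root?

G#

Stacking in thirds gives G# – B# – D# – F# – A##, so G# is the root — G# dominant seventh sharp nine.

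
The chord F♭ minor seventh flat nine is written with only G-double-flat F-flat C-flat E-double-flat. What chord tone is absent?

A-double-flat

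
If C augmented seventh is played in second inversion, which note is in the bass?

C augmented seventh in root position is C–E–G#–Bb.
Second inversion places the fifth in the bass, which is G#.

G#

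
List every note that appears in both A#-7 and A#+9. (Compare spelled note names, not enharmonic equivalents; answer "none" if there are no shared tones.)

A# – G#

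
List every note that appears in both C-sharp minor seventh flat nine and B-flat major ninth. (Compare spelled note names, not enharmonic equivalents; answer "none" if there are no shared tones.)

C-sharp minor seventh flat nine: C-sharp E G-sharp B D
B-flat major ninth: B-flat D F A C
Common to both → D.

D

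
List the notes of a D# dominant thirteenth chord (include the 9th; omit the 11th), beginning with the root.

D-sharp  F-double-sharp  A-sharp  C-sharp  E-sharp  B-sharp

Root D-sharp, quality dominant thirteenth:
D-sharp — root
F-double-sharp — major 3rd
A-sharp — perfect 5th
C-sharp — minor 7th
E-sharp — major 9th
B-sharp — major 13th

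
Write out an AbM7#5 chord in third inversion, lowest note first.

G  Ab  C  E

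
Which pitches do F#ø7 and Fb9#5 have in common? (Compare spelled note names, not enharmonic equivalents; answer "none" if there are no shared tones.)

F#ø7: F# A C E
Fb9#5: Fb Ab C Ebb Gb
Common to both → C.

C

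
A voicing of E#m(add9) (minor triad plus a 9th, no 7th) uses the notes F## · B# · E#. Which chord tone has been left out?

E#m(add9) = E#, G#, B#, F##. The voicing lacks the 3rd (minor 3rd), G#.

G#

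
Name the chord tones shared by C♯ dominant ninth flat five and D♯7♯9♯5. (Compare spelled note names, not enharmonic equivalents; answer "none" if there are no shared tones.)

C♯ dominant ninth flat five: C# E# G B D#
D♯7♯9♯5: D# F## A## C# E##
Common to both → C#, D#.

C# – D#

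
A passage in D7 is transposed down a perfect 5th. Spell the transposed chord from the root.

G, B, D, F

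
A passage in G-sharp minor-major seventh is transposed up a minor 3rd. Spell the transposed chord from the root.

B – D – F-sharp – A-sharp

Transposed root: G-sharp → B (minor 3rd up). So we spell B minor-major seventh:
B — root
D — minor 3rd
F-sharp — perfect 5th
A-sharp — major 7th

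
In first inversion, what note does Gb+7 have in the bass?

Bb

Gb+7 = Gb–Bb–D–Fb. First inversion → third in the bass = Bb.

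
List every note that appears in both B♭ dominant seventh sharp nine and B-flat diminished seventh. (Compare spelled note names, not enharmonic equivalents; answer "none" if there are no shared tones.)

B-flat

B♭ dominant seventh sharp nine = B-flat, D, F, A-flat, C-sharp.
B-flat diminished seventh = B-flat, D-flat, F-flat, A-double-flat.
Shared: B-flat.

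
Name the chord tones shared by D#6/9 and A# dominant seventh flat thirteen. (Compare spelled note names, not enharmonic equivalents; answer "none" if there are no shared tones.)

D#6/9 = D#, F##, A#, B#, E#.
A# dominant seventh flat thirteen = A#, C##, E#, G#, F#.
Shared: A#, E#.

A#, E#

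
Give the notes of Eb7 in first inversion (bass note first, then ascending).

Eb7 = Eb–G–Bb–Db; first inversion → third (G) lowest.

G – Bb – Db – Eb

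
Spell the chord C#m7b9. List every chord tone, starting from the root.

C#m7b9: minor seventh flat nine on C#.
- root: C#
- minor 3rd: E
- perfect 5th: G#
- minor 7th: B
- minor 9th: D

C#, E, G#, B, D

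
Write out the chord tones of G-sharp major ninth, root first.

Root G#, quality major ninth:
Root: G#
Major 3rd (3rd): B#
Perfect 5th (5th): D#
Major 7th (7th): F##
Major 9th (9th): A#

G#  B#  D#  F##  A#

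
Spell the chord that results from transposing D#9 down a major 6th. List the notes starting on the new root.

D# down a major 6th → F#. New chord: F# dominant ninth.
Root: F#
Major 3rd (3rd): A#
Perfect 5th (5th): C#
Minor 7th (7th): E
Major 9th (9th): G#

F#, A#, C#, E, G#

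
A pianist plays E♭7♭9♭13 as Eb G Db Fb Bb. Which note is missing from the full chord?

Cb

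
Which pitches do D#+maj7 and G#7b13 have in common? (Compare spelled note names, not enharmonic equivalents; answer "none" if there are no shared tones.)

D#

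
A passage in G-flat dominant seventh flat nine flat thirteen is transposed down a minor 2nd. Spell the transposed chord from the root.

F, A, C, E-flat, G-flat, D-flat

A minor 2nd down from G-flat is F, so the new chord is F dominant seventh flat nine flat thirteen.
root → F
3rd (major 3rd) → A
5th (perfect 5th) → C
7th (minor 7th) → E-flat
9th (minor 9th) → G-flat
13th (minor 13th) → D-flat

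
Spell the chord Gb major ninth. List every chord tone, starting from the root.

G-flat, B-flat, D-flat, F, A-flat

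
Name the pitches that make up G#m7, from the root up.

G#, B, D#, F#

G#m7 is a minor seventh built on G#.
G# — root
B — minor 3rd
D# — perfect 5th
F# — minor 7th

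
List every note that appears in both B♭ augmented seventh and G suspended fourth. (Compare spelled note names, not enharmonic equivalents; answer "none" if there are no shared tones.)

B♭ augmented seventh: B-flat D F-sharp A-flat
G suspended fourth: G C D
Common to both → D.

D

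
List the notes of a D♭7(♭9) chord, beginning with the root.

Db, F, Ab, Cb, Ebb

Root Db, quality dominant seventh flat nine:
root → Db
3rd (major 3rd) → F
5th (perfect 5th) → Ab
7th (minor 7th) → Cb
9th (minor 9th) → Ebb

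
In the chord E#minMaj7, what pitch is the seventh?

E#minMaj7 is built on E#; its 7th is a major 7th above the root.
A seventh above E uses the letter D, and the major 7th above E# is D##.

D##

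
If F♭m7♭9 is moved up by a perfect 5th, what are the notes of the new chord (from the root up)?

Cb Ebb Gb Bbb Dbb

A perfect 5th up from Fb is Cb, so the new chord is Cb minor seventh flat nine.
- root: Cb
- minor 3rd: Ebb
- perfect 5th: Gb
- minor 7th: Bbb
- minor 9th: Dbb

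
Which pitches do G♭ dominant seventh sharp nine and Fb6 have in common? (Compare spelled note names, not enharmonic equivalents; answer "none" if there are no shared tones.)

D♭ – F♭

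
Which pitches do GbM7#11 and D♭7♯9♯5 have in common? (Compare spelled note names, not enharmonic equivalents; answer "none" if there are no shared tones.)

GbM7#11 = G♭, B♭, D♭, F, C.
D♭7♯9♯5 = D♭, F, A, C♭, E.
Shared: D♭, F.

D♭ – F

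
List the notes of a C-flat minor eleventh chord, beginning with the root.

Cb, Ebb, Gb, Bbb, Db, Fb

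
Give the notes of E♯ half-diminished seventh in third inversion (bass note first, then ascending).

D-sharp E-sharp G-sharp B

In root position, E♯ half-diminished seventh is E-sharp–G-sharp–B–D-sharp.
Third inversion puts the seventh (D-sharp) in the bass.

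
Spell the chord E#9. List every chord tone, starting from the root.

E#9: dominant ninth on E#.
- root: E#
- major 3rd: G##
- perfect 5th: B#
- minor 7th: D#
- major 9th: F##

E#  G##  B#  D#  F##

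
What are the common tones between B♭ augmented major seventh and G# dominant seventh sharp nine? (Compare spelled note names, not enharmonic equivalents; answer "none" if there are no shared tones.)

F#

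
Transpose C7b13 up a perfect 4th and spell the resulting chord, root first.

F  A  C  Eb  Db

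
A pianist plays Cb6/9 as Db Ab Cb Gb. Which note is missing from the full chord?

The full Cb6/9 chord is Cb, Eb, Gb, Ab, Db.
Comparing with the voicing, the major 3rd (3rd) — Eb — is absent.

Eb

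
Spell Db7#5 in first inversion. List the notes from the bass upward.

Db7#5 = D♭–F–A–C♭; first inversion → third (F) lowest.

F, A, C♭, D♭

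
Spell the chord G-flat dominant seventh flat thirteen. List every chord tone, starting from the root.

Gb – Bb – Db – Fb – Ebb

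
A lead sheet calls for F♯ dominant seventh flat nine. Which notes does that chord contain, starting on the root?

F-sharp, A-sharp, C-sharp, E, G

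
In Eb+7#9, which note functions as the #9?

F#

Root of Eb+7#9 = Eb. The 9th is an augmented 9th: Eb up an augmented 9th → F#.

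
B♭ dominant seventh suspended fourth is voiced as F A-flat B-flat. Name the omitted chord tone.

E-flat

B♭ dominant seventh suspended fourth = B-flat, E-flat, F, A-flat. The voicing lacks the 4th (perfect 4th), E-flat.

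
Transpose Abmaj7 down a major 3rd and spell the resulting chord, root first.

A major 3rd down from Ab is Fb, so the new chord is Fb major seventh.
root → Fb
3rd (major 3rd) → Ab
5th (perfect 5th) → Cb
7th (major 7th) → Eb

Fb  Ab  Cb  Eb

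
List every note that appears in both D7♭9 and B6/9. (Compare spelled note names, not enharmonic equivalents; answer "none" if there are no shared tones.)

F♯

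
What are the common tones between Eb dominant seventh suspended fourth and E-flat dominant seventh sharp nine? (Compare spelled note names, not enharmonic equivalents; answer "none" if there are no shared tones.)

Eb dominant seventh suspended fourth: E-flat A-flat B-flat D-flat
E-flat dominant seventh sharp nine: E-flat G B-flat D-flat F-sharp
Common to both → E-flat, B-flat, D-flat.

E-flat, B-flat, D-flat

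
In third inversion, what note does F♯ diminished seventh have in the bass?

F♯ diminished seventh = F-sharp–A–C–E-flat. Third inversion → seventh in the bass = E-flat.

E-flat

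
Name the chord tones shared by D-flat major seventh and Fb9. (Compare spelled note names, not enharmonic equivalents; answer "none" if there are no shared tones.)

D-flat major seventh: Db F Ab C
Fb9: Fb Ab Cb Ebb Gb
Common to both → Ab.

Ab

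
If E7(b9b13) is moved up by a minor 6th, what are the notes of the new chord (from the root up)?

C  E  G  B♭  D♭  A♭

A minor 6th up from E is C, so the new chord is C dominant seventh flat nine flat thirteen.
Root: C
Major 3rd (3rd): E
Perfect 5th (5th): G
Minor 7th (7th): B♭
Minor 9th (9th): D♭
Minor 13th (13th): A♭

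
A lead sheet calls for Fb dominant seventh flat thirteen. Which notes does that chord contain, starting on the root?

Fb dominant seventh flat thirteen: dominant seventh flat thirteen on Fb.
- root: Fb
- major 3rd: Ab
- perfect 5th: Cb
- minor 7th: Ebb
- minor 13th: Dbb

Fb  Ab  Cb  Ebb  Dbb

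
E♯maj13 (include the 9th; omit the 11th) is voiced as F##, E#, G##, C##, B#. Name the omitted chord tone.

D##

The full E♯maj13 chord is E#, G##, B#, D##, F##, C##.
Comparing with the voicing, the major 7th (7th) — D## — is absent.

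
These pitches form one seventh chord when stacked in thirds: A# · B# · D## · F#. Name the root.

Stacking in thirds gives B# – D## – F# – A#, so B# is the root — B# dominant seventh flat five.

B#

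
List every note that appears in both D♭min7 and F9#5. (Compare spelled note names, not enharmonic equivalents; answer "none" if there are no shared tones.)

none

D♭min7: Db Fb Ab Cb
F9#5: F A C# Eb G
Common to both → none.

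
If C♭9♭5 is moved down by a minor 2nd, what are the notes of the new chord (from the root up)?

Bb  D  Fb  Ab  C

Transposed root: Cb → Bb (minor 2nd down). So we spell Bb dominant ninth flat five:
Bb — root
D — major 3rd
Fb — diminished 5th
Ab — minor 7th
C — major 9th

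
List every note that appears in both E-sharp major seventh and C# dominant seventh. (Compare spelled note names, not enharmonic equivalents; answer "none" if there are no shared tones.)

E-sharp

E-sharp major seventh: E-sharp G-double-sharp B-sharp D-double-sharp
C# dominant seventh: C-sharp E-sharp G-sharp B
Common to both → E-sharp.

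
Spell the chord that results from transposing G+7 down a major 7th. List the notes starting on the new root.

G down a major 7th → Ab. New chord: Ab augmented seventh.
Root: Ab
Major 3rd (3rd): C
Augmented 5th (5th): E
Minor 7th (7th): Gb

Ab, C, E, Gb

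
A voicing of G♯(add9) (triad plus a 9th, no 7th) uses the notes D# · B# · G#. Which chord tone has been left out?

A#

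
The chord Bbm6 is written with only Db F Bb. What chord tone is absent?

The full Bbm6 chord is Bb, Db, F, G.
Comparing with the voicing, the major 6th (6th) — G — is absent.

G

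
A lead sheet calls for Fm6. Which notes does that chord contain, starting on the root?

Fm6 is a minor sixth built on F.
- root: F
- minor 3rd: Ab
- perfect 5th: C
- major 6th: D

F  Ab  C  D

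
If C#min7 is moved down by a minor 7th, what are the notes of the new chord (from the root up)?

D#, F#, A#, C#

A minor 7th down from C# is D#, so the new chord is D# minor seventh.
- root: D#
- minor 3rd: F#
- perfect 5th: A#
- minor 7th: C#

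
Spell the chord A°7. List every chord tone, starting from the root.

A  C  Eb  Gb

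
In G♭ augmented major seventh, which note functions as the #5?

G♭ augmented major seventh is built on G-flat; its 5th is an augmented 5th above the root.
A fifth above G uses the letter D, and the augmented 5th above G-flat is D.

D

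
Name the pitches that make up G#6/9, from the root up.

G# – B# – D# – E# – A#

G#6/9 is a six-nine built on G#.
- root: G#
- major 3rd: B#
- perfect 5th: D#
- major 6th: E#
- major 9th: A#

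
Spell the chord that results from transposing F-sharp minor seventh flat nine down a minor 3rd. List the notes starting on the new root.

D-sharp  F-sharp  A-sharp  C-sharp  E

F-sharp down a minor 3rd → D-sharp. New chord: D-sharp minor seventh flat nine.
root → D-sharp
3rd (minor 3rd) → F-sharp
5th (perfect 5th) → A-sharp
7th (minor 7th) → C-sharp
9th (minor 9th) → E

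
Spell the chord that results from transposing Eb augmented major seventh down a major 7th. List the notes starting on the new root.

Transposed root: E-flat → F-flat (major 7th down). So we spell F-flat augmented major seventh:
Root: F-flat
Major 3rd (3rd): A-flat
Augmented 5th (5th): C
Major 7th (7th): E-flat

F-flat  A-flat  C  E-flat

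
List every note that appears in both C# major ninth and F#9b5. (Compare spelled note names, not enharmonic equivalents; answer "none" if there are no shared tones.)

G#

C# major ninth: C# E# G# B# D#
F#9b5: F# A# C E G#
Common to both → G#.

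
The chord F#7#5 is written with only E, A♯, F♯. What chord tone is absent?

C𝄪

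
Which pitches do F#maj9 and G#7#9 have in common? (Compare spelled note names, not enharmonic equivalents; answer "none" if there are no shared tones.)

F#maj9 = F#, A#, C#, E#, G#.
G#7#9 = G#, B#, D#, F#, A##.
Shared: F#, G#.

F#, G#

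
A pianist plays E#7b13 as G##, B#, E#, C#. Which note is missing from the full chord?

E#7b13 = E#, G##, B#, D#, C#. The voicing lacks the 7th (minor 7th), D#.

D#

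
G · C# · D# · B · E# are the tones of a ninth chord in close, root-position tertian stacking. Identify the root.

C#

Arranged so that each adjacent pair is a third by letter name: C# – E# – G – B – D#.
The bottom of that stack, C#, is the root (this is C# dominant ninth flat five).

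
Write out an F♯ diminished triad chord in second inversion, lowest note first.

In root position, F♯ diminished triad is F#–A–C.
Second inversion puts the fifth (C) in the bass.

C  F#  A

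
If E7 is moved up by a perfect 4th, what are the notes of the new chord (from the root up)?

A, C♯, E, G

E up a perfect 4th → A. New chord: A dominant seventh.
root → A
3rd (major 3rd) → C♯
5th (perfect 5th) → E
7th (minor 7th) → G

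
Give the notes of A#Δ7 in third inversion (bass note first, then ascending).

G##, A#, C##, E#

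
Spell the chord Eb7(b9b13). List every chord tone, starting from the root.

Root Eb, quality dominant seventh flat nine flat thirteen:
Root: Eb
Major 3rd (3rd): G
Perfect 5th (5th): Bb
Minor 7th (7th): Db
Minor 9th (9th): Fb
Minor 13th (13th): Cb

Eb, G, Bb, Db, Fb, Cb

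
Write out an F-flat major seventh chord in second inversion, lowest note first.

C♭ E♭ F♭ A♭

F-flat major seventh = F♭–A♭–C♭–E♭; second inversion → fifth (C♭) lowest.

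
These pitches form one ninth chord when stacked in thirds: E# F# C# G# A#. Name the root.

F#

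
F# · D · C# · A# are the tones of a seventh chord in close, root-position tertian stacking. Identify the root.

D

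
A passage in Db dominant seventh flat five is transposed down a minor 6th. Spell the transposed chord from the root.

D-flat down a minor 6th → F. New chord: F dominant seventh flat five.
F — root
A — major 3rd
C-flat — diminished 5th
E-flat — minor 7th

F, A, C-flat, E-flat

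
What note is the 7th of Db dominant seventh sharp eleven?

C-flat

Root of Db dominant seventh sharp eleven = D-flat. The 7th is a minor 7th: D-flat up a minor 7th → C-flat.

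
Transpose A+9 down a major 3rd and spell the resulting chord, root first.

F A C# Eb G

Transposed root: A → F (major 3rd down). So we spell F dominant ninth sharp five:
F — root
A — major 3rd
C# — augmented 5th
Eb — minor 7th
G — major 9th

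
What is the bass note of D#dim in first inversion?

F#

D#dim = D#–F#–A. First inversion → third in the bass = F#.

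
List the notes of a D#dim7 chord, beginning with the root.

Root D#, quality diminished seventh:
root → D#
3rd (minor 3rd) → F#
5th (diminished 5th) → A
7th (diminished 7th) → C

D#, F#, A, C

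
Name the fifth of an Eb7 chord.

Bb

Eb7 is built on Eb; its 5th is a perfect 5th above the root.
A fifth above E uses the letter B, and the perfect 5th above Eb is Bb.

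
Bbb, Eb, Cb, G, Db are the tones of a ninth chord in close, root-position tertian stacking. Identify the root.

Arranged so that each adjacent pair is a third by letter name: Cb – Eb – G – Bbb – Db.
The bottom of that stack, Cb, is the root (this is Cb dominant ninth sharp five).

Cb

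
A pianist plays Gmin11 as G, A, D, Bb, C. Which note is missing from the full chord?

F

The full Gmin11 chord is G, Bb, D, F, A, C.
Comparing with the voicing, the minor 7th (7th) — F — is absent.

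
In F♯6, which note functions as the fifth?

Root of F♯6 = F♯. The 5th is a perfect 5th: F♯ up a perfect 5th → C♯.

C♯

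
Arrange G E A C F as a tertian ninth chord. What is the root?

Arranged so that each adjacent pair is a third by letter name: F – A – C – E – G.
The bottom of that stack, F, is the root (this is F major ninth).

F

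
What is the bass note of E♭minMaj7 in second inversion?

B♭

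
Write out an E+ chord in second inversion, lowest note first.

E+ = E–G#–B#; second inversion → fifth (B#) lowest.

B#, E, G#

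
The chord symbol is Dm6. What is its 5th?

A

Root of Dm6 = D. The 5th is a perfect 5th: D up a perfect 5th → A.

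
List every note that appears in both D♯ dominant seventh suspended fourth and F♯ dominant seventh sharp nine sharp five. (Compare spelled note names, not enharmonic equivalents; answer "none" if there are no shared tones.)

A-sharp

D♯ dominant seventh suspended fourth: D-sharp G-sharp A-sharp C-sharp
F♯ dominant seventh sharp nine sharp five: F-sharp A-sharp C-double-sharp E G-double-sharp
Common to both → A-sharp.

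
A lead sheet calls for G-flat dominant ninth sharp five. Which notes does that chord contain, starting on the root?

G-flat – B-flat – D – F-flat – A-flat

Root G-flat, quality dominant ninth sharp five:
Root: G-flat
Major 3rd (3rd): B-flat
Augmented 5th (5th): D
Minor 7th (7th): F-flat
Major 9th (9th): A-flat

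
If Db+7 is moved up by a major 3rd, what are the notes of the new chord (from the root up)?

A major 3rd up from Db is F, so the new chord is F augmented seventh.
F — root
A — major 3rd
C# — augmented 5th
Eb — minor 7th

F, A, C#, Eb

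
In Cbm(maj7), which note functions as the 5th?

Cbm(maj7) is built on C♭; its 5th is a perfect 5th above the root.
A fifth above C uses the letter G, and the perfect 5th above C♭ is G♭.

G♭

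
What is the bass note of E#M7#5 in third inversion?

D𝄪

E#M7#5 in root position is E♯–G𝄪–B𝄪–D𝄪.
Third inversion places the seventh in the bass, which is D𝄪.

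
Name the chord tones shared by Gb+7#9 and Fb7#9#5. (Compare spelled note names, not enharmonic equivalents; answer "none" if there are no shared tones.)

Gb+7#9 = Gb, Bb, D, Fb, A.
Fb7#9#5 = Fb, Ab, C, Ebb, G.
Shared: Fb.

Fb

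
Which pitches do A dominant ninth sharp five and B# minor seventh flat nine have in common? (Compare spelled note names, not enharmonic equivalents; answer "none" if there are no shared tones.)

C-sharp

A dominant ninth sharp five = A, C-sharp, E-sharp, G, B.
B# minor seventh flat nine = B-sharp, D-sharp, F-double-sharp, A-sharp, C-sharp.
Shared: C-sharp.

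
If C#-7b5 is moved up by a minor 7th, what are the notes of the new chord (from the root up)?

Transposed root: C♯ → B (minor 7th up). So we spell B half-diminished seventh:
root → B
3rd (minor 3rd) → D
5th (diminished 5th) → F
7th (minor 7th) → A

B, D, F, A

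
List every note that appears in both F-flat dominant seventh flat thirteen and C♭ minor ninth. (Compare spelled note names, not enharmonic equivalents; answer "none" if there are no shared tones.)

F-flat dominant seventh flat thirteen: F-flat A-flat C-flat E-double-flat D-double-flat
C♭ minor ninth: C-flat E-double-flat G-flat B-double-flat D-flat
Common to both → C-flat, E-double-flat.

C-flat, E-double-flat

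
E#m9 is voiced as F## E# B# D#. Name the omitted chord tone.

G#

E#m9 = E#, G#, B#, D#, F##. The voicing lacks the 3rd (minor 3rd), G#.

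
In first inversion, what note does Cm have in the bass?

E♭

Cm in root position is C–E♭–G.
First inversion places the third in the bass, which is E♭.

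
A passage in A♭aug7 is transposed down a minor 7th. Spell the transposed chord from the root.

A♭ down a minor 7th → B♭. New chord: B♭ augmented seventh.
root → B♭
3rd (major 3rd) → D
5th (augmented 5th) → F♯
7th (minor 7th) → A♭

B♭ – D – F♯ – A♭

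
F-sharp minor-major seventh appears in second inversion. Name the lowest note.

F-sharp minor-major seventh in root position is F-sharp–A–C-sharp–E-sharp.
Second inversion places the fifth in the bass, which is C-sharp.

C-sharp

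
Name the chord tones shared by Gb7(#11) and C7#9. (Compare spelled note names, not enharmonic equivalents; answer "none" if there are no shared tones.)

Gb7(#11) = Gb, Bb, Db, Fb, C.
C7#9 = C, E, G, Bb, D#.
Shared: Bb, C.

Bb C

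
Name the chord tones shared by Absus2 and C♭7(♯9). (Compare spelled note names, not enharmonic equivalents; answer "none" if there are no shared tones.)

E♭

Absus2 = A♭, B♭, E♭.
C♭7(♯9) = C♭, E♭, G♭, B𝄫, D.
Shared: E♭.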